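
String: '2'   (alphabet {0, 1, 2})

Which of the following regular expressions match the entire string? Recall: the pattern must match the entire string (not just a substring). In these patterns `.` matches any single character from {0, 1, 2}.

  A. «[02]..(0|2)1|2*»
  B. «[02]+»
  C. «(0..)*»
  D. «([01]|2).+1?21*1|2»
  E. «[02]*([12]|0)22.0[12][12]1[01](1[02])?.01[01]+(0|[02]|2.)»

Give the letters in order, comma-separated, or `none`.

A, B, D

A → match
B → match
C → no match
D → match
E → no match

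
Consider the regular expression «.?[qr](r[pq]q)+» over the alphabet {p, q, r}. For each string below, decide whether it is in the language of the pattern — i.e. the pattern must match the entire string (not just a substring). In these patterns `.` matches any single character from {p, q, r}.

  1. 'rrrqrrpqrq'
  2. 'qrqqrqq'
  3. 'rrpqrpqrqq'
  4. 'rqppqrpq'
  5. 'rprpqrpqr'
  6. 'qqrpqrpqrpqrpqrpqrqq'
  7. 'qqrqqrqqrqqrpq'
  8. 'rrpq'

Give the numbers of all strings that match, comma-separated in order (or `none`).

2, 3, 6, 7, 8

1 → no match
2 → match
3 → match
4 → no match
5 → no match — must end with 'q'
6 → match
7 → match
8 → match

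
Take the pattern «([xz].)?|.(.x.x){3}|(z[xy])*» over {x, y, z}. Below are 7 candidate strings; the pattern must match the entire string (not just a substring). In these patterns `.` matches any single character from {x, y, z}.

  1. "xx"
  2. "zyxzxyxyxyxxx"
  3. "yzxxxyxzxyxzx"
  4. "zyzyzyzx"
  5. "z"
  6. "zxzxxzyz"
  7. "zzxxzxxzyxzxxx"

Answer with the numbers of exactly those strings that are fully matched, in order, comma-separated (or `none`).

1 → match
2 → match
3 → match
4 → match
5 → no match
6 → no match
7 → no match

1, 2, 3, 4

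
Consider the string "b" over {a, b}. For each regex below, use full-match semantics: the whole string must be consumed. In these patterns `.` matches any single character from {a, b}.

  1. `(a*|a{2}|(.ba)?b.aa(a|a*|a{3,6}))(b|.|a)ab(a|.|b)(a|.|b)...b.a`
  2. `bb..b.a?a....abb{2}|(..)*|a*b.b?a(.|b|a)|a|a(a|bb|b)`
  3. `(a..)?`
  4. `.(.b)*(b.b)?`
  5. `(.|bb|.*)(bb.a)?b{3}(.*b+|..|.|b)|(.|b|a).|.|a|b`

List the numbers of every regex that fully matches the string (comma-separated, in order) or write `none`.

4, 5

1 → no match — must end with "a"
2 → no match
3 → no match
4 → match
5 → match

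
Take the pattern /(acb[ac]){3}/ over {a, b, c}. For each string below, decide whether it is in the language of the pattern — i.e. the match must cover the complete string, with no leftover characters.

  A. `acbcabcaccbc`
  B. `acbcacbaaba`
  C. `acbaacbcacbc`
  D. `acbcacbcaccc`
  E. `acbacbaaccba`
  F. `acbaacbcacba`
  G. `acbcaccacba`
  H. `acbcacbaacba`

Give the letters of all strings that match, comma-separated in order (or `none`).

A → no match
B → no match
C → match
D → no match
E → no match
F → match
G → no match
H → match

C, F, H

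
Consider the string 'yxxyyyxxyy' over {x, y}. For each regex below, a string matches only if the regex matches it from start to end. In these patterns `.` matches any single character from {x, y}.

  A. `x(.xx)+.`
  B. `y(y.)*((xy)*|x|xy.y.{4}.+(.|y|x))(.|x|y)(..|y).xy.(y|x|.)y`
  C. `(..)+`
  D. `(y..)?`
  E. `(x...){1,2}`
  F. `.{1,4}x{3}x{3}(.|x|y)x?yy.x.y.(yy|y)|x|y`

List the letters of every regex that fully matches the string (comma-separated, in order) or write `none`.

C

A → no match — must start with 'x'
B → no match
C → match
D → no match
E → no match — must start with 'x'
F → no match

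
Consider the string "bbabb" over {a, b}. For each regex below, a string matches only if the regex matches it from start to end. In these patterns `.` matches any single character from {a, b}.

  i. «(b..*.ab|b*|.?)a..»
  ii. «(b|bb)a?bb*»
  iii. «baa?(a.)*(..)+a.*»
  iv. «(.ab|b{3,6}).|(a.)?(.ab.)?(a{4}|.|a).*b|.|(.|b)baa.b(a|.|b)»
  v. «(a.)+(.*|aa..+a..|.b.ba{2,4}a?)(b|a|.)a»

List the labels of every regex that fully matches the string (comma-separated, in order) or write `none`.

i → match
ii → match
iii → no match — must start with "ba"
iv → match
v → no match — must start with "a"

i, ii, iv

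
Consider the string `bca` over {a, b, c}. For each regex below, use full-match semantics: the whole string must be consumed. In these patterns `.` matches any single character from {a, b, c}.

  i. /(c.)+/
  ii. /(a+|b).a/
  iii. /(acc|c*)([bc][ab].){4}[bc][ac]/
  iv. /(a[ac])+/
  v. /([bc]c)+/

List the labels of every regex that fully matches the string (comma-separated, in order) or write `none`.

ii

i → no match — must start with `c`
ii → match
iii → no match
iv → no match — must start with `a`
v → no match — must end with `c`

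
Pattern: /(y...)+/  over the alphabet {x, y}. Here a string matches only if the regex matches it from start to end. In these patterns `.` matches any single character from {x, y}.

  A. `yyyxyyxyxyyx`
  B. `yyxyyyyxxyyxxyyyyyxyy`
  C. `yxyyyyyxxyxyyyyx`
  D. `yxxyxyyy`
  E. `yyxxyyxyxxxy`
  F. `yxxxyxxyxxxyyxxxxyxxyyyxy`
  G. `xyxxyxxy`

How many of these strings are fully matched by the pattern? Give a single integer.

0

A → no match
B → no match
C → no match
D → no match
E → no match
F → no match
G → no match — must start with `y`
Total matched: 0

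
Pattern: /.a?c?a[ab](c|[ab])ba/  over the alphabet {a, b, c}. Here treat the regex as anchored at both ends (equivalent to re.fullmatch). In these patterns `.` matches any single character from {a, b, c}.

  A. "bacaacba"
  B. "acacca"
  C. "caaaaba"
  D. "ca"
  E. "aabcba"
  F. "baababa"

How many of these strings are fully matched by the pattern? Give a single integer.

4

A → match
B → no match — must end with "ba"
C → match
D → no match — must end with "ba"
E → match
F → match
Total matched: 4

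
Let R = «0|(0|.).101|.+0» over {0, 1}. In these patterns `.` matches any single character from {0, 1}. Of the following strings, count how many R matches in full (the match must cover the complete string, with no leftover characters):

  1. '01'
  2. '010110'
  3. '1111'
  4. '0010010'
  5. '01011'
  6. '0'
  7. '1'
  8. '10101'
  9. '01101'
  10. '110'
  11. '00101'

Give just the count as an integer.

7

1. '01' → no match
2. '010110' → match
3. '1111' → no match
4. '0010010' → match
5. '01011' → no match
6. '0' → match
7. '1' → no match
8. '10101' → match
9. '01101' → match
10. '110' → match
11. '00101' → match
Total matched: 7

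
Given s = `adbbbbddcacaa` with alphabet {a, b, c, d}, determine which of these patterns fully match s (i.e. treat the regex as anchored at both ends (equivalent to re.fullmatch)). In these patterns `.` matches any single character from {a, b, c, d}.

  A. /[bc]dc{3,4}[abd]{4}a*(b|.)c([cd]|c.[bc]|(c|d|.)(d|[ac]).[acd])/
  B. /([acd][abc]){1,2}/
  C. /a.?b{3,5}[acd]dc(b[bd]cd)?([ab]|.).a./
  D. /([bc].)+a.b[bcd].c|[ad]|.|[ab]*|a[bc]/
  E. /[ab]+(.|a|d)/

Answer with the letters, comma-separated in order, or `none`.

A → no match
B → no match
C → match
D → no match
E → no match

C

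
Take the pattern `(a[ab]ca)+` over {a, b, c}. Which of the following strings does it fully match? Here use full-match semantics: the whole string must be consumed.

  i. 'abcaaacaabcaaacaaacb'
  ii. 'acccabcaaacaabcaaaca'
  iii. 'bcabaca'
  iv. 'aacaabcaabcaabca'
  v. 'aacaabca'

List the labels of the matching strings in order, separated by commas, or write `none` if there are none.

i → no match — must end with 'ca'
ii → no match
iii → no match — must start with 'a'
iv → match
v → match

iv, v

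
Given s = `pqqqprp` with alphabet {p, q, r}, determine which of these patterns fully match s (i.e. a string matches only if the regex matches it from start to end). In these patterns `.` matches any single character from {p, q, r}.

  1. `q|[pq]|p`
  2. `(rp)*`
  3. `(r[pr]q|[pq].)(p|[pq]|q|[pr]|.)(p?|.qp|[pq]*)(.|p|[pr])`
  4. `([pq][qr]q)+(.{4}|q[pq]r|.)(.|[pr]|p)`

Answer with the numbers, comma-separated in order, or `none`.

4

1 → no match
2 → no match
3 → no match
4 → match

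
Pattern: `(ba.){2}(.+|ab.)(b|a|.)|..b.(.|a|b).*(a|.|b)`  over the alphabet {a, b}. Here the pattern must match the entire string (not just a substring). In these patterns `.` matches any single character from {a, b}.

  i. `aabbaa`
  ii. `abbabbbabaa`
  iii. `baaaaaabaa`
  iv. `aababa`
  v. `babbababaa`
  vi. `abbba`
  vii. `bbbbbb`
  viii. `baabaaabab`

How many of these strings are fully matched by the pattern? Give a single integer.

6

i → match
ii → match
iii → no match
iv → match
v → match
vi → no match
vii → match
viii → match
Total matched: 6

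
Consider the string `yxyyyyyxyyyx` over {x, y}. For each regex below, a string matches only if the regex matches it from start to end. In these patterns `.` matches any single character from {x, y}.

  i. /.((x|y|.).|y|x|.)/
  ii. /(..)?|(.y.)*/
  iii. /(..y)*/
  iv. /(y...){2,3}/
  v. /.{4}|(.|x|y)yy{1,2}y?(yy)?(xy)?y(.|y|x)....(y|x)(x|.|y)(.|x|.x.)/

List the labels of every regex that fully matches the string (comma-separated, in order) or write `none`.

iv

i → no match
ii → no match
iii → no match
iv → match
v → no match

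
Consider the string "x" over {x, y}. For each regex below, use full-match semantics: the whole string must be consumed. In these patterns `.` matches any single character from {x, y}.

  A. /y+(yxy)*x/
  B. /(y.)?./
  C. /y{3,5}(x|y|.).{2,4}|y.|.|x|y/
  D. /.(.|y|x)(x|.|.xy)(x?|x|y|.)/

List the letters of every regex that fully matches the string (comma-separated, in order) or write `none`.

A → no match — must start with "y"
B → match
C → match
D → no match

B, C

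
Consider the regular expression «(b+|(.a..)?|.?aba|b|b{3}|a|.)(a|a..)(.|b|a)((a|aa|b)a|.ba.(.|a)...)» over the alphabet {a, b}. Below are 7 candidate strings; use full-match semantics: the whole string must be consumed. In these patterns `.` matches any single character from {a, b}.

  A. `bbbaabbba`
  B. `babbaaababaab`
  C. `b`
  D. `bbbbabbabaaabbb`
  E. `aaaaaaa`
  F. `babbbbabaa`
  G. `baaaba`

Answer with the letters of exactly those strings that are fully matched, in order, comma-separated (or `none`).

A, E

A. `bbbaabbba` → match
B → no match
C. `b` → no match
D → no match
E. `aaaaaaa` → match
F. `babbbbabaa` → no match
G. `baaaba` → no match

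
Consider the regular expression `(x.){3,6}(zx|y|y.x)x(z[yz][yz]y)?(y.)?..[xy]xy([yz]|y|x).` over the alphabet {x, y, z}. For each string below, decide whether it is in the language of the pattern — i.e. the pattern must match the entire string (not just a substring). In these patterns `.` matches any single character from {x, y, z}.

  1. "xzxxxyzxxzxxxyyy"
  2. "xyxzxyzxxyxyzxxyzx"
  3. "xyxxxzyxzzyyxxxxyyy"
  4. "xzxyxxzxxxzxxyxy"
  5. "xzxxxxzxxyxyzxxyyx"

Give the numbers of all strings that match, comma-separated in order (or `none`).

1, 2, 3, 4, 5

1 → match
2 → match
3 → match
4 → match
5 → match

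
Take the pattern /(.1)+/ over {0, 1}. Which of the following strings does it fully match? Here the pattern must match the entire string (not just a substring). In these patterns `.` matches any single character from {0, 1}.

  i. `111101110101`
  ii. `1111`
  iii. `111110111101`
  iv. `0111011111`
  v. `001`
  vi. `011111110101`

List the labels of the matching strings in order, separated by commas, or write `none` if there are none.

i, ii, iv, vi

i → match
ii → match
iii → no match
iv → match
v → no match
vi → match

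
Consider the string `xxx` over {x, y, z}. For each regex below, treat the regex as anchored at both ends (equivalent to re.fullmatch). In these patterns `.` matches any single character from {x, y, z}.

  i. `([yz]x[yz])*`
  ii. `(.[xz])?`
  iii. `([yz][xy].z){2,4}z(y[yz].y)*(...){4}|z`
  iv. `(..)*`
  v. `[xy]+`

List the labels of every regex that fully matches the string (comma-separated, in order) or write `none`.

v

i → no match
ii → no match
iii → no match
iv → no match
v → match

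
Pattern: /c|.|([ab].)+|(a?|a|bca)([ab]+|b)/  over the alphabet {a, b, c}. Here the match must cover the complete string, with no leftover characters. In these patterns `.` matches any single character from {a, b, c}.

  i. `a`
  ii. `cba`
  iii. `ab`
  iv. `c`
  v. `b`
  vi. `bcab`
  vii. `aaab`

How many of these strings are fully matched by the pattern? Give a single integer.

i → match
ii → no match
iii → match
iv → match
v → match
vi → match
vii → match
Total matched: 6

6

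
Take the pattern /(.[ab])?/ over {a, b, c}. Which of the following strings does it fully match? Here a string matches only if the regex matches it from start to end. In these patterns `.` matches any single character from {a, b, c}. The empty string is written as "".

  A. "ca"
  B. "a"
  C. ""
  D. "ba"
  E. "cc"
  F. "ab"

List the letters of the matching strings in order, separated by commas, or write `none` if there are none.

A, C, D, F

A → match
B → no match
C → match
D → match
E → no match
F → match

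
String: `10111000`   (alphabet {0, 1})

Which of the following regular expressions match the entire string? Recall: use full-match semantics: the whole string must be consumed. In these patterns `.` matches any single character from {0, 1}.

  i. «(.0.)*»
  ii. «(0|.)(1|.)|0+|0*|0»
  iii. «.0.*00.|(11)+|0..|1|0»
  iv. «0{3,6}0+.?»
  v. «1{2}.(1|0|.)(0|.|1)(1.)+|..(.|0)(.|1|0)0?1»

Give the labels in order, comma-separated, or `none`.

i → no match
ii → no match
iii → match
iv → no match — must start with `0`
v → no match

iii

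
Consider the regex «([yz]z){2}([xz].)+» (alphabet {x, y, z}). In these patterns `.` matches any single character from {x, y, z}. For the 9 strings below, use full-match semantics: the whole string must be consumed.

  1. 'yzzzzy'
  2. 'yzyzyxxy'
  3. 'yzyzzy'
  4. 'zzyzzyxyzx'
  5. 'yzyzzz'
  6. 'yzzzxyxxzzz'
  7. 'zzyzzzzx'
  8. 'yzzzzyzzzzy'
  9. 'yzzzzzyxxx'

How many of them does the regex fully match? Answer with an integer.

1 → match
2 → no match
3 → match
4 → match
5 → match
6 → no match
7 → match
8 → no match
9 → no match
Total matched: 5

5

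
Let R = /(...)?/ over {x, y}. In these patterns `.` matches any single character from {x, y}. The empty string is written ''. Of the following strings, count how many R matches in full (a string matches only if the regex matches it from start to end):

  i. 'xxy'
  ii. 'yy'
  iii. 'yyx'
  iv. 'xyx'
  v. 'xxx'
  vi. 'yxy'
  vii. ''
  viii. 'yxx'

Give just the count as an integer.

i → match
ii → no match
iii → match
iv → match
v → match
vi → match
vii → match
viii → match
Total matched: 7

7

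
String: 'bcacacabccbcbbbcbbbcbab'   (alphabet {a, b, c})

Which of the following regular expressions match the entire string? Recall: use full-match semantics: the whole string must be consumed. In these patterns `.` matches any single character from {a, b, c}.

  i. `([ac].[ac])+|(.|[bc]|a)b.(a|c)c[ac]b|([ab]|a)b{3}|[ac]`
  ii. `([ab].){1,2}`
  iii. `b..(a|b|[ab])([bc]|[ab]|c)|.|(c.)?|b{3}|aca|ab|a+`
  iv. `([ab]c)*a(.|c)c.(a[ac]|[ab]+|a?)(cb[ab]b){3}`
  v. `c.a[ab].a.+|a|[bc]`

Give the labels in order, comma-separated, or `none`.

iv

i → no match
ii → no match
iii → no match
iv → match
v → no match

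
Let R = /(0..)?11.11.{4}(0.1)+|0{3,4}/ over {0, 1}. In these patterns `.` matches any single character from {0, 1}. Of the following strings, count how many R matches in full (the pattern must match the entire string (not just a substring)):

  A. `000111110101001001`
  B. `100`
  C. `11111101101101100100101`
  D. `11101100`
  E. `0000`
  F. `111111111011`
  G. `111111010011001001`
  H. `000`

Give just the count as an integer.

5

A → match
B. `100` → no match
C → no match
D. `11101100` → no match
E. `0000` → match
F. `111111111011` → match
G → match
H. `000` → match
Total matched: 5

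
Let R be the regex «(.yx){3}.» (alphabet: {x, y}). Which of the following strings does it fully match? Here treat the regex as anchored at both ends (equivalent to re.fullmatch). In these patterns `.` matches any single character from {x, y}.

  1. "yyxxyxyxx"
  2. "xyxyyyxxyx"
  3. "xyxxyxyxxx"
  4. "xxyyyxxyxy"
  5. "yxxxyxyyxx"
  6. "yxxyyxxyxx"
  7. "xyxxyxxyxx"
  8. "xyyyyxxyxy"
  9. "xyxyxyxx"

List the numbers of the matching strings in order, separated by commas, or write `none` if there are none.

1. "yyxxyxyxx" → no match
2. "xyxyyyxxyx" → no match
3. "xyxxyxyxxx" → no match
4. "xxyyyxxyxy" → no match
5. "yxxxyxyyxx" → no match
6. "yxxyyxxyxx" → no match
7. "xyxxyxxyxx" → match
8. "xyyyyxxyxy" → no match
9. "xyxyxyxx" → no match

7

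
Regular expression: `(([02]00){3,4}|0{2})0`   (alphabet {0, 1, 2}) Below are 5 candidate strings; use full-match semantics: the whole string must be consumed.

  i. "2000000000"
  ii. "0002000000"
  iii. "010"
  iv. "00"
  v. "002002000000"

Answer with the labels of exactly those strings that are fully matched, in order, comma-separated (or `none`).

i, ii

i → match
ii → match
iii → no match
iv → no match
v → no match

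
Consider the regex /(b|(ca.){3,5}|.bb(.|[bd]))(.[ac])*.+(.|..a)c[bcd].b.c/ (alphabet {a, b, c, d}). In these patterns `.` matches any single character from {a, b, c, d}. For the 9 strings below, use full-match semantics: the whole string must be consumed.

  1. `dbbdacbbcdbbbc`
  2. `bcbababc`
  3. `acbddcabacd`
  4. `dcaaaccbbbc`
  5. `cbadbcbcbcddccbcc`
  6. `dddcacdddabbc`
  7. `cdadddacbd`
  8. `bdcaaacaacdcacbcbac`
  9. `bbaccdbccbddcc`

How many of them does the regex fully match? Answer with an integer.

1 → match
2. `bcbababc` → no match
3. `acbddcabacd` → no match — must end with `c`
4. `dcaaaccbbbc` → no match
5 → no match
6 → no match
7. `cdadddacbd` → no match — must end with `c`
8 → match
9 → no match
Total matched: 2

2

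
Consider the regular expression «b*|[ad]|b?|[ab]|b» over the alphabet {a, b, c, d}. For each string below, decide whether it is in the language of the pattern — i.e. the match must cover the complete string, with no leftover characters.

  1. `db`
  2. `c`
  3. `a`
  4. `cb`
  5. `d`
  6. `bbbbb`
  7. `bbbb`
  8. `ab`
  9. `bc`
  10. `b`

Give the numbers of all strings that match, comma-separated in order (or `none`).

1 → no match
2 → no match
3 → match
4 → no match
5 → match
6 → match
7 → match
8 → no match
9 → no match
10 → match

3, 5, 6, 7, 10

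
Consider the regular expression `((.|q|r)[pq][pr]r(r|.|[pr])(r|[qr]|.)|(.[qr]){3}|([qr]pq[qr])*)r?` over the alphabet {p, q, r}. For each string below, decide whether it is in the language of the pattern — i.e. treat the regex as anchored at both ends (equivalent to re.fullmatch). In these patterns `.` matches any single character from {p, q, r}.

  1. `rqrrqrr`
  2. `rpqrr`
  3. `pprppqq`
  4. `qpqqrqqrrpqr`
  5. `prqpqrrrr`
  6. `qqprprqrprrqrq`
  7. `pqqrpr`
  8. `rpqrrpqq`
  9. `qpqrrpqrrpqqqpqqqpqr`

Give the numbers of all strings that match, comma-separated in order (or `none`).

1, 2, 7, 8, 9

1 → match
2 → match
3 → no match
4 → no match
5 → no match
6 → no match
7 → match
8 → match
9 → match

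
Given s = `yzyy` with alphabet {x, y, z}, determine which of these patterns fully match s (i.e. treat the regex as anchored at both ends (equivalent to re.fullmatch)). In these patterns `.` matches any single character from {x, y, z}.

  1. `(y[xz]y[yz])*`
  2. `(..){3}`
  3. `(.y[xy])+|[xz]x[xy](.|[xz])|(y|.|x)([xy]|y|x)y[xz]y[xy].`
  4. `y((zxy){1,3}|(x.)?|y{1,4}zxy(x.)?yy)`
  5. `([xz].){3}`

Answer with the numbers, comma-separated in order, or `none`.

1 → match
2 → no match
3 → no match
4 → no match
5 → no match

1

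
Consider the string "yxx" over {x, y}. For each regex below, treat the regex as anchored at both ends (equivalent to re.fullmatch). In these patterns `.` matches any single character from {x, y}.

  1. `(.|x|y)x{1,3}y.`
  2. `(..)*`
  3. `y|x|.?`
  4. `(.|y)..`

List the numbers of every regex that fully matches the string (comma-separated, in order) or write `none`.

4

1 → no match
2 → no match
3 → no match
4 → match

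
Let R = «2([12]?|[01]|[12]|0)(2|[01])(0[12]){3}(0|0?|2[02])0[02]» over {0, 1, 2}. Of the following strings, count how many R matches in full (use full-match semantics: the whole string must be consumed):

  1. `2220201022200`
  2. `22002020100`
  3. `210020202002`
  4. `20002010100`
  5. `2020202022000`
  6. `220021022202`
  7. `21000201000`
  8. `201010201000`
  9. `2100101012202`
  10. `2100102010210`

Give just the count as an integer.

1 → match
2 → match
3 → match
4 → match
5 → match
6 → no match
7 → no match
8 → match
9 → match
10 → no match
Total matched: 7

7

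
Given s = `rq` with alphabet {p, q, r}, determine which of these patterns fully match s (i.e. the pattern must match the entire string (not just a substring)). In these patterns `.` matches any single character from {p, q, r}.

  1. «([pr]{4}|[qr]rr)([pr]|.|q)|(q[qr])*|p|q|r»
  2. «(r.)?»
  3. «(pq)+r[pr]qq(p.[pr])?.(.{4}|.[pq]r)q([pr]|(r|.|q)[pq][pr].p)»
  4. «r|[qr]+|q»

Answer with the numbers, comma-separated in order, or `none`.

2, 4

1 → no match
2 → match
3 → no match — must start with `pq`
4 → match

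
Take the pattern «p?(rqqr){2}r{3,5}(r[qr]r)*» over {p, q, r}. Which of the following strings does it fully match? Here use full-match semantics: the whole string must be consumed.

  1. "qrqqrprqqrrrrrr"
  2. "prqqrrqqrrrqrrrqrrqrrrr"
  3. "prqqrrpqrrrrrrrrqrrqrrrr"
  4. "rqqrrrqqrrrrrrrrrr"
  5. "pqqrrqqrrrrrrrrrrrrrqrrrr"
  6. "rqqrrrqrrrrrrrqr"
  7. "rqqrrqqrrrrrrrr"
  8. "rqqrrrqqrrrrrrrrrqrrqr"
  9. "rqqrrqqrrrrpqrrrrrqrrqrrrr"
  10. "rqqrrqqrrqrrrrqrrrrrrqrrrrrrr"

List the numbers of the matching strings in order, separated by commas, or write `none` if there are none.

1 → no match
2 → no match
3 → no match
4 → no match
5 → no match
6 → no match
7 → match
8 → no match
9 → no match
10 → no match

7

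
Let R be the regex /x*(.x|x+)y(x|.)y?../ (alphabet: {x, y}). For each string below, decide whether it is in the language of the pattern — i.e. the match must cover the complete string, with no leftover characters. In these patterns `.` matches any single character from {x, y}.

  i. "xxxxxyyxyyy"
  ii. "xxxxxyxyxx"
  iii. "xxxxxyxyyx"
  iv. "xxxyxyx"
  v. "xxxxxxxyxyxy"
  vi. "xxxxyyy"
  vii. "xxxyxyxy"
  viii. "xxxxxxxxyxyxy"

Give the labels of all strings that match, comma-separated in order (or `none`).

ii, iii, iv, v, vii, viii

i → no match
ii → match
iii → match
iv → match
v → match
vi → no match
vii → match
viii → match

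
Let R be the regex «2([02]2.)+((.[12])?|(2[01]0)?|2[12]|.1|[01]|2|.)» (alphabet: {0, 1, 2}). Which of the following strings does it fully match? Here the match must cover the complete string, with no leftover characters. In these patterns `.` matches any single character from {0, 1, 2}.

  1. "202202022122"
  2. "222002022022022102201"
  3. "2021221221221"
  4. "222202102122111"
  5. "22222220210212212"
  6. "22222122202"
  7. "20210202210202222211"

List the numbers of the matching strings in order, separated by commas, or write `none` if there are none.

1. "202202022122" → match
2 → match
3 → match
4 → match
5 → match
6. "22222122202" → no match
7 → match

1, 2, 3, 4, 5, 7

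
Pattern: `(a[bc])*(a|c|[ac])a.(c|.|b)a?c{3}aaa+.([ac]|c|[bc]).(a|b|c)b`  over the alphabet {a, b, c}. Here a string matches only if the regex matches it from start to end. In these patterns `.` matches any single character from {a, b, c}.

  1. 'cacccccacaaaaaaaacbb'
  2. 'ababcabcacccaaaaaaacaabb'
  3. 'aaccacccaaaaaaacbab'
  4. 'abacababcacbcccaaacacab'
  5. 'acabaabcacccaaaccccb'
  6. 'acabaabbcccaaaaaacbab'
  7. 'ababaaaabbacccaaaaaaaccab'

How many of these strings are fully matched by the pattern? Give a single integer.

1 → no match
2 → match
3 → match
4 → match
5 → match
6 → match
7 → no match
Total matched: 5

5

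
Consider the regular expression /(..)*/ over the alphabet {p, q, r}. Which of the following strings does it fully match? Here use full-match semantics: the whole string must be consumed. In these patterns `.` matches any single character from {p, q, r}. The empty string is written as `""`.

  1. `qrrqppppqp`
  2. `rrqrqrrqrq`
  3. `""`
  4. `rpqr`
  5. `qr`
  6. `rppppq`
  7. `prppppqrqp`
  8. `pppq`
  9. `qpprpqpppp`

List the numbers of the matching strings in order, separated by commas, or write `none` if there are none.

1. `qrrqppppqp` → match
2. `rrqrqrrqrq` → match
3. `""` → match
4. `rpqr` → match
5. `qr` → match
6. `rppppq` → match
7. `prppppqrqp` → match
8. `pppq` → match
9. `qpprpqpppp` → match

1, 2, 3, 4, 5, 6, 7, 8, 9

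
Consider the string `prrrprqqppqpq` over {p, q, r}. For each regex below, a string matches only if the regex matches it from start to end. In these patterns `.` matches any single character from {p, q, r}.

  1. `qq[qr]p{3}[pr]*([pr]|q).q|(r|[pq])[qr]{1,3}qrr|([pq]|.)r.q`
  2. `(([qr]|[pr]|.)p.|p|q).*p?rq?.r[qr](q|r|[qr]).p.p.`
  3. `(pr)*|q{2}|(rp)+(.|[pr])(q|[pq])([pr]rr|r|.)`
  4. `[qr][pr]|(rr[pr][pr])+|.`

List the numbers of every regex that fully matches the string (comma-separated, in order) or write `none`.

1 → no match
2 → match
3 → no match
4 → no match

2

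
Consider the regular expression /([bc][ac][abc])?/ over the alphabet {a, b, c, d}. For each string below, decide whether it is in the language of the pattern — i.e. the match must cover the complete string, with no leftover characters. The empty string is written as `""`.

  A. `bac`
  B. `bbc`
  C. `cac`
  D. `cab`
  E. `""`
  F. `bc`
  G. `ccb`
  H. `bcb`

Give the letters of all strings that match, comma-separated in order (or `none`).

A → match
B → no match
C → match
D → match
E → match
F → no match
G → match
H → match

A, C, D, E, G, H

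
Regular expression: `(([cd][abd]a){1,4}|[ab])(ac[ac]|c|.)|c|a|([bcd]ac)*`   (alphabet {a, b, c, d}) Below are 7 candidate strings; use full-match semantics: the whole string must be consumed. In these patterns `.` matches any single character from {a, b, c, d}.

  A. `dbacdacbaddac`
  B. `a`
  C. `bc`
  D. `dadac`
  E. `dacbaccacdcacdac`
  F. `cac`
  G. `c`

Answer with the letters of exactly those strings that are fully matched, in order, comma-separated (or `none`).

A, B, C, F, G

A → match
B. `a` → match
C. `bc` → match
D. `dadac` → no match
E → no match
F. `cac` → match
G. `c` → match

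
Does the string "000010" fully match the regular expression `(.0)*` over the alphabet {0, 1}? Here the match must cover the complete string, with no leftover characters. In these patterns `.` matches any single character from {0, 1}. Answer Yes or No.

Yes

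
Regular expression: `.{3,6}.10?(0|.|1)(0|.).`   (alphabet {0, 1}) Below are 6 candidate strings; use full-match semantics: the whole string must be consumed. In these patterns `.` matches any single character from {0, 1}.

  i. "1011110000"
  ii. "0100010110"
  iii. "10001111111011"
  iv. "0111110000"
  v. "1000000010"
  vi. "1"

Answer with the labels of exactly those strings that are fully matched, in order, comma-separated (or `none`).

i, ii, iv

i → match
ii → match
iii → no match
iv → match
v → no match
vi → no match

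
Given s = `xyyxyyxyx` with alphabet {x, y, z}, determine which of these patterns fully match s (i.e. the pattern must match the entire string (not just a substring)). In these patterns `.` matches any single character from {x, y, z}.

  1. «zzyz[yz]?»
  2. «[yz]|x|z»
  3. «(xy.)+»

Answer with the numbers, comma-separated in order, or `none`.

3

1 → no match — must start with `zzyz`
2 → no match
3 → match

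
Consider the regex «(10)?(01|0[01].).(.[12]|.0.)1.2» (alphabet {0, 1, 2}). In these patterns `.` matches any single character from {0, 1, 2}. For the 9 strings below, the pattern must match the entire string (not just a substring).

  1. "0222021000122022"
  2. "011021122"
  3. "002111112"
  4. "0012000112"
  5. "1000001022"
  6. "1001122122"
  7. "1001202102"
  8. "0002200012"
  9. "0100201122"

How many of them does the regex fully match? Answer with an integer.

6

1 → no match
2 → match
3 → match
4 → match
5 → no match
6 → match
7 → match
8 → no match
9 → match
Total matched: 6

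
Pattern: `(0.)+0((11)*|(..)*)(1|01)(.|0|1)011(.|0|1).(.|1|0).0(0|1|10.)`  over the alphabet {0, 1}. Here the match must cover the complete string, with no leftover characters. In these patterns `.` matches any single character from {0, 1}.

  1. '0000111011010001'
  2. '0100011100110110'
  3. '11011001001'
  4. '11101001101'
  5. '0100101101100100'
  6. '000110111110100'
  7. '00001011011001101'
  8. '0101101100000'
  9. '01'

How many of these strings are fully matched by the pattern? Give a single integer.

2

1 → match
2 → no match
3 → no match — must start with '0'
4 → no match — must start with '0'
5 → no match
6 → no match
7 → match
8 → no match
9 → no match
Total matched: 2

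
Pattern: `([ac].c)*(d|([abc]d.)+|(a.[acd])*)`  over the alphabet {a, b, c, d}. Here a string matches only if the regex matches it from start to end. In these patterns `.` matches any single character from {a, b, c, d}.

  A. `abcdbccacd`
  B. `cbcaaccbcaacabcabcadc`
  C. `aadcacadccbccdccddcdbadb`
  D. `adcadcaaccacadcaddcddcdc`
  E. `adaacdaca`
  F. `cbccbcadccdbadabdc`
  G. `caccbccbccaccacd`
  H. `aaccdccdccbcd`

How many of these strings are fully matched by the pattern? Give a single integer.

A → no match
B → match
C → no match
D → match
E → match
F → match
G → match
H → match
Total matched: 6

6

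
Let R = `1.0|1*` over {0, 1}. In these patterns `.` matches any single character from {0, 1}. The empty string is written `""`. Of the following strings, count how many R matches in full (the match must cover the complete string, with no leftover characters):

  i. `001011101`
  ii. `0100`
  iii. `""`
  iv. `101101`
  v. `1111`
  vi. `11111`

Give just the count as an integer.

i. `001011101` → no match
ii. `0100` → no match
iii. `""` → match
iv. `101101` → no match
v. `1111` → match
vi. `11111` → match
Total matched: 3

3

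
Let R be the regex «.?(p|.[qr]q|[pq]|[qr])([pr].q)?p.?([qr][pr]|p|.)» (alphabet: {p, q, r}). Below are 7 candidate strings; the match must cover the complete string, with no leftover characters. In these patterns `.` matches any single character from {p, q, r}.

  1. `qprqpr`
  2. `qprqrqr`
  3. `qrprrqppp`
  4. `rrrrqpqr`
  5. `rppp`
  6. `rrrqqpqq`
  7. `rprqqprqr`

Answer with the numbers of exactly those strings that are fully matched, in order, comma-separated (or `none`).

1, 4, 5, 6, 7

1 → match
2 → no match
3 → no match
4 → match
5 → match
6 → match
7 → match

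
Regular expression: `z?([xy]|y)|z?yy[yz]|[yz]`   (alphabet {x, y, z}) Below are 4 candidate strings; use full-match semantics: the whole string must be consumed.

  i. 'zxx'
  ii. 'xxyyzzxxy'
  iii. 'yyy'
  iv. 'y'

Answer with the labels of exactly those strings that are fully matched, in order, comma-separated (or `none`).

i → no match
ii → no match
iii → match
iv → match

iii, iv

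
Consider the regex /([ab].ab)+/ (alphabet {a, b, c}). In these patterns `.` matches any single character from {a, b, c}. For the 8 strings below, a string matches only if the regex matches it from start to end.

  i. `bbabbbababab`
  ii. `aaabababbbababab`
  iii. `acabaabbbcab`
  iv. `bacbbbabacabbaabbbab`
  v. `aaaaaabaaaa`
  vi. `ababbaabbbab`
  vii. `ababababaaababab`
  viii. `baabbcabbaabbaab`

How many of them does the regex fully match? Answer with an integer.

i → match
ii → match
iii → no match
iv → no match
v → no match — must end with `ab`
vi → match
vii → match
viii → match
Total matched: 5

5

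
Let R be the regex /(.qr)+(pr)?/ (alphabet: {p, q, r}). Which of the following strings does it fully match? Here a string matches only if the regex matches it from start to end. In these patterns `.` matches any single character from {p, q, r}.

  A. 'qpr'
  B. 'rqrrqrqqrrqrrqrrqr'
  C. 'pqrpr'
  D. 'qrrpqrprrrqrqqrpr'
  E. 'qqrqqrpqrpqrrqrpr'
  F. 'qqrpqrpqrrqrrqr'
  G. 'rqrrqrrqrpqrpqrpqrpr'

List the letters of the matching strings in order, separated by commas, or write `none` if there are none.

A → no match
B → match
C → match
D → no match
E → match
F → match
G → match

B, C, E, F, G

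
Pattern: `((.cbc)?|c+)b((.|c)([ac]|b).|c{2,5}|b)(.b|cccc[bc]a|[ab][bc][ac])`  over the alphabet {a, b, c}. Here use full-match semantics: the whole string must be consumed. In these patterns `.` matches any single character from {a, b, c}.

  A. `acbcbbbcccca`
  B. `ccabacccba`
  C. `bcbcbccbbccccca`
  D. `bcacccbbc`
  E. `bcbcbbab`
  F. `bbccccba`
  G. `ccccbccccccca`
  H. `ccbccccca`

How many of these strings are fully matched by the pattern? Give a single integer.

3

A → no match
B → no match
C → no match
D → no match
E → match
F → match
G → match
H → no match
Total matched: 3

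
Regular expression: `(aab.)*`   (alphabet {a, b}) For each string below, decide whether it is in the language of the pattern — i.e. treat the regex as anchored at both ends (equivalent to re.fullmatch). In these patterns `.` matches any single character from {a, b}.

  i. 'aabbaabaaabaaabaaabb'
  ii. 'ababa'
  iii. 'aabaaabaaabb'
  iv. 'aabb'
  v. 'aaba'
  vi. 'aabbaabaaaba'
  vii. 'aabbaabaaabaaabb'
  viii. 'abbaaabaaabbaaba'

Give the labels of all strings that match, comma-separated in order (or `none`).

i, iii, iv, v, vi, vii

i → match
ii → no match
iii → match
iv → match
v → match
vi → match
vii → match
viii → no match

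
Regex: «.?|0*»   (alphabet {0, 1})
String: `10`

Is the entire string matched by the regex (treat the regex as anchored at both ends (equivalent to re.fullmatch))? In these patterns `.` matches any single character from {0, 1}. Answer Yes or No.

No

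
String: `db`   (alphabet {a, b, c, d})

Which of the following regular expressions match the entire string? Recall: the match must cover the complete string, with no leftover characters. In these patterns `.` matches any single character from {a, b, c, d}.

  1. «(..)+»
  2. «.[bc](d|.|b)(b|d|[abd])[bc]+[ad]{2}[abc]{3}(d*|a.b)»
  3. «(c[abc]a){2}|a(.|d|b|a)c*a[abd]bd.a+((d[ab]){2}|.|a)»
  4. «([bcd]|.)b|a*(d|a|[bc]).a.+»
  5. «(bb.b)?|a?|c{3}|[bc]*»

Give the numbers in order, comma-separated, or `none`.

1 → match
2 → no match
3 → no match
4 → match
5 → no match

1, 4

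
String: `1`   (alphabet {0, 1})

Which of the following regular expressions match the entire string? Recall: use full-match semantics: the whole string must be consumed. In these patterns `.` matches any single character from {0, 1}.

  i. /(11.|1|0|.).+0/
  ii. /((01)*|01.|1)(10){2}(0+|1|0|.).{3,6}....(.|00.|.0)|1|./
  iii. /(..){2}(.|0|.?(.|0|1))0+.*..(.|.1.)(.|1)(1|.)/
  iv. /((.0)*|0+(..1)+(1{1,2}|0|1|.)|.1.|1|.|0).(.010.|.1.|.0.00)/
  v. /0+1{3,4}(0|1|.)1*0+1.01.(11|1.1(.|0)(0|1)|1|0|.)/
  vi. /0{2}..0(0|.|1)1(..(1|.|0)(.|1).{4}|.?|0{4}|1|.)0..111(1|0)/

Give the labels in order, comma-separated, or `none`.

ii

i → no match — must end with `0`
ii → match
iii → no match
iv → no match
v → no match — must start with `0`
vi → no match — must start with `0`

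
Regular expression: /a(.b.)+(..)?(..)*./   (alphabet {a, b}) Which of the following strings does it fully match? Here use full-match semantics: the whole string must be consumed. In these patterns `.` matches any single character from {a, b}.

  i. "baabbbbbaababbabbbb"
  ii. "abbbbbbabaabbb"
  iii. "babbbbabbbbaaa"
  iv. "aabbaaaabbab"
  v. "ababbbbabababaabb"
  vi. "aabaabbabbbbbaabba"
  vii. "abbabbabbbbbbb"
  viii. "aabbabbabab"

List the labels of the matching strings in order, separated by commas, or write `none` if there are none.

i → no match — must start with "a"
ii → match
iii → no match — must start with "a"
iv → no match
v → no match
vi → match
vii → match
viii → match

ii, vi, vii, viii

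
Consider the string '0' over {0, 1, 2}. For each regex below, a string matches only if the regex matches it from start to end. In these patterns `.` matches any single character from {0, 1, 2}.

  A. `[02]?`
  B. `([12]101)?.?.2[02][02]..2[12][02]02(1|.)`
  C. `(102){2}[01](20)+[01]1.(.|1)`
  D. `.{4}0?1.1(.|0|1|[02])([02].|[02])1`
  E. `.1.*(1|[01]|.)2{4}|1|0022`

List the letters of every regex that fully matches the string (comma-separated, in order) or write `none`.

A → match
B → no match
C → no match — must start with '102'
D → no match — must end with '1'
E → no match

A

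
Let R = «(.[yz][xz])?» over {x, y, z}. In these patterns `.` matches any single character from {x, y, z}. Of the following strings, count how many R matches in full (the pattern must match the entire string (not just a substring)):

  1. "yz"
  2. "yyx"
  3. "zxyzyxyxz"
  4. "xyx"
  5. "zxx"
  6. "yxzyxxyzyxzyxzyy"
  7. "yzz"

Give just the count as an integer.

3

1 → no match
2 → match
3 → no match
4 → match
5 → no match
6 → no match
7 → match
Total matched: 3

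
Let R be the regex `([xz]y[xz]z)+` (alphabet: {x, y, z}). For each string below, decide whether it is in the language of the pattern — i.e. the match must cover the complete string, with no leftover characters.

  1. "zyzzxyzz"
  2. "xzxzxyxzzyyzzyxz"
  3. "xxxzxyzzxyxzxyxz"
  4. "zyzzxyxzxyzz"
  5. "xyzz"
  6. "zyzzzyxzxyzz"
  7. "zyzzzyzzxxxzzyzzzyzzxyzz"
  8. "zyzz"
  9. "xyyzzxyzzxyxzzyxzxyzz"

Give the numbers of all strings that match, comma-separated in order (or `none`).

1, 4, 5, 6, 8

1 → match
2 → no match
3 → no match
4 → match
5 → match
6 → match
7 → no match
8 → match
9 → no match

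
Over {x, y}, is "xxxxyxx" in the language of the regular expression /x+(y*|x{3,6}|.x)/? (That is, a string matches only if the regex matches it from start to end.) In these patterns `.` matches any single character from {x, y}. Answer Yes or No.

No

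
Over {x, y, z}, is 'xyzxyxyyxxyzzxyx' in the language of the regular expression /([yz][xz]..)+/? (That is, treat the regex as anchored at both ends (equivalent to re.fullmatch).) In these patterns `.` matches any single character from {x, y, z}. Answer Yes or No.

No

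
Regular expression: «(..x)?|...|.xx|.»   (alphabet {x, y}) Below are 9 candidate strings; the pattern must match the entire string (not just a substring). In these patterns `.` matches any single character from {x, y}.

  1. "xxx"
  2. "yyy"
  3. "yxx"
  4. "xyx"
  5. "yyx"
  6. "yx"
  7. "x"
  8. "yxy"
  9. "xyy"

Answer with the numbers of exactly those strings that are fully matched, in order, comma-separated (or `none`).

1 → match
2 → match
3 → match
4 → match
5 → match
6 → no match
7 → match
8 → match
9 → match

1, 2, 3, 4, 5, 7, 8, 9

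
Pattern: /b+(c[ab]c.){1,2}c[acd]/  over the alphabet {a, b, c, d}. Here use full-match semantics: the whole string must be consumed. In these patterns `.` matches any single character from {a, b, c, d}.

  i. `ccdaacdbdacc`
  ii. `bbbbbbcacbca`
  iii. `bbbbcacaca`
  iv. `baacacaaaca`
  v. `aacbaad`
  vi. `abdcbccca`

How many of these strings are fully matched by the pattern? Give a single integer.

i → no match — must start with `b`
ii → match
iii → match
iv → no match
v → no match — must start with `b`
vi → no match — must start with `b`
Total matched: 2

2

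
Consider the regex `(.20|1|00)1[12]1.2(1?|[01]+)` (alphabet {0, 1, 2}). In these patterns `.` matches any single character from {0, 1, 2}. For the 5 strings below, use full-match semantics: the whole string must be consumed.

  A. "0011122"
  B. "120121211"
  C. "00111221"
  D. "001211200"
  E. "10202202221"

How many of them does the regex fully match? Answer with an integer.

3

A. "0011122" → match
B. "120121211" → no match
C. "00111221" → match
D. "001211200" → match
E. "10202202221" → no match
Total matched: 3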